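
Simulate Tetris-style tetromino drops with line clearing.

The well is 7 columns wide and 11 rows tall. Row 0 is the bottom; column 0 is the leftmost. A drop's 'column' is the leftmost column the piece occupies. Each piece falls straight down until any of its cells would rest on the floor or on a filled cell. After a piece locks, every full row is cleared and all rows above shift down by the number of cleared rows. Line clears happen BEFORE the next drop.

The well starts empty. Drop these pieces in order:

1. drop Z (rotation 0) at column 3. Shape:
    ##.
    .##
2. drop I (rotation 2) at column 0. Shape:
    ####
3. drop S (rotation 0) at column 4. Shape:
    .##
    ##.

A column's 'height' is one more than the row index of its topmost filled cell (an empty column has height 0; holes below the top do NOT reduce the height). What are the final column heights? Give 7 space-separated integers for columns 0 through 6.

Answer: 3 3 3 3 3 4 4

Derivation:
Drop 1: Z rot0 at col 3 lands with bottom-row=0; cleared 0 line(s) (total 0); column heights now [0 0 0 2 2 1 0], max=2
Drop 2: I rot2 at col 0 lands with bottom-row=2; cleared 0 line(s) (total 0); column heights now [3 3 3 3 2 1 0], max=3
Drop 3: S rot0 at col 4 lands with bottom-row=2; cleared 0 line(s) (total 0); column heights now [3 3 3 3 3 4 4], max=4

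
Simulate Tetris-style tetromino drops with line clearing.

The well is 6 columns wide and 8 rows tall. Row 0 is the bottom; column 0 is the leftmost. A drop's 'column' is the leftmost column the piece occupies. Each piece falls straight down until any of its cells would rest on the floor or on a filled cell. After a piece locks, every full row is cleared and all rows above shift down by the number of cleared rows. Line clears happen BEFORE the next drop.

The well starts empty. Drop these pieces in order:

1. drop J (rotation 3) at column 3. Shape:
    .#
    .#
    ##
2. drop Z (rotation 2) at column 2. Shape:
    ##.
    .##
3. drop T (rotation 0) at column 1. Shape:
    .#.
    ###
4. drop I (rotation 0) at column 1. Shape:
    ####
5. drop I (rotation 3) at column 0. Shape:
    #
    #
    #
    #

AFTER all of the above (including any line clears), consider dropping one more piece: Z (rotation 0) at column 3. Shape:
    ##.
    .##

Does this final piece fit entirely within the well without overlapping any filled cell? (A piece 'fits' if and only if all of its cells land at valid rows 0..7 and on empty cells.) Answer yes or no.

Answer: no

Derivation:
Drop 1: J rot3 at col 3 lands with bottom-row=0; cleared 0 line(s) (total 0); column heights now [0 0 0 1 3 0], max=3
Drop 2: Z rot2 at col 2 lands with bottom-row=3; cleared 0 line(s) (total 0); column heights now [0 0 5 5 4 0], max=5
Drop 3: T rot0 at col 1 lands with bottom-row=5; cleared 0 line(s) (total 0); column heights now [0 6 7 6 4 0], max=7
Drop 4: I rot0 at col 1 lands with bottom-row=7; cleared 0 line(s) (total 0); column heights now [0 8 8 8 8 0], max=8
Drop 5: I rot3 at col 0 lands with bottom-row=0; cleared 0 line(s) (total 0); column heights now [4 8 8 8 8 0], max=8
Test piece Z rot0 at col 3 (width 3): heights before test = [4 8 8 8 8 0]; fits = False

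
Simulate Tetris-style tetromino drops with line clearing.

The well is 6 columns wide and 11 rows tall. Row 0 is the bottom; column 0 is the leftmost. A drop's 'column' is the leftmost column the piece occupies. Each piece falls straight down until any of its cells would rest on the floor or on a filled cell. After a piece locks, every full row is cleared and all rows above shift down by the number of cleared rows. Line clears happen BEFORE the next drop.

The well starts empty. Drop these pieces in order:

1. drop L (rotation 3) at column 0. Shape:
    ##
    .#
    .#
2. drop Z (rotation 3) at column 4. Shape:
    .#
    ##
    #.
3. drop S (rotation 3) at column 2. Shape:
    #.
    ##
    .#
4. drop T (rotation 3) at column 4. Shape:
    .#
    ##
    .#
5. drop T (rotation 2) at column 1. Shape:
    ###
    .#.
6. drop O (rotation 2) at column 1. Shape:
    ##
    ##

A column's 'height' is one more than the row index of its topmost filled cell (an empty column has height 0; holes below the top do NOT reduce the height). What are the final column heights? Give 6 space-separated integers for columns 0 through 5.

Drop 1: L rot3 at col 0 lands with bottom-row=0; cleared 0 line(s) (total 0); column heights now [3 3 0 0 0 0], max=3
Drop 2: Z rot3 at col 4 lands with bottom-row=0; cleared 0 line(s) (total 0); column heights now [3 3 0 0 2 3], max=3
Drop 3: S rot3 at col 2 lands with bottom-row=0; cleared 0 line(s) (total 0); column heights now [3 3 3 2 2 3], max=3
Drop 4: T rot3 at col 4 lands with bottom-row=3; cleared 0 line(s) (total 0); column heights now [3 3 3 2 5 6], max=6
Drop 5: T rot2 at col 1 lands with bottom-row=3; cleared 0 line(s) (total 0); column heights now [3 5 5 5 5 6], max=6
Drop 6: O rot2 at col 1 lands with bottom-row=5; cleared 0 line(s) (total 0); column heights now [3 7 7 5 5 6], max=7

Answer: 3 7 7 5 5 6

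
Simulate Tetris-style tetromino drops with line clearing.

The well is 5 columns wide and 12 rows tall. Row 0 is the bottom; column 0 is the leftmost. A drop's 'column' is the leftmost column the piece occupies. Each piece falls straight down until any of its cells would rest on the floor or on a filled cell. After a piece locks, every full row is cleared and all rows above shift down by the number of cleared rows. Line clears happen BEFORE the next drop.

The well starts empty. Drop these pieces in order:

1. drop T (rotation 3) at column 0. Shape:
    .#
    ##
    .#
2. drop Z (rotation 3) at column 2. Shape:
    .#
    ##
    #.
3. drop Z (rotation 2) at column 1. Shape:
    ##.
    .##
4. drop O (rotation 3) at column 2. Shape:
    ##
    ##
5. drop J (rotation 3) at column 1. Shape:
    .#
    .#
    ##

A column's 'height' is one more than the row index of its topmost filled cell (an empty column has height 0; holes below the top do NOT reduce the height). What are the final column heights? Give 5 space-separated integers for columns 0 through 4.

Answer: 2 8 10 7 0

Derivation:
Drop 1: T rot3 at col 0 lands with bottom-row=0; cleared 0 line(s) (total 0); column heights now [2 3 0 0 0], max=3
Drop 2: Z rot3 at col 2 lands with bottom-row=0; cleared 0 line(s) (total 0); column heights now [2 3 2 3 0], max=3
Drop 3: Z rot2 at col 1 lands with bottom-row=3; cleared 0 line(s) (total 0); column heights now [2 5 5 4 0], max=5
Drop 4: O rot3 at col 2 lands with bottom-row=5; cleared 0 line(s) (total 0); column heights now [2 5 7 7 0], max=7
Drop 5: J rot3 at col 1 lands with bottom-row=7; cleared 0 line(s) (total 0); column heights now [2 8 10 7 0], max=10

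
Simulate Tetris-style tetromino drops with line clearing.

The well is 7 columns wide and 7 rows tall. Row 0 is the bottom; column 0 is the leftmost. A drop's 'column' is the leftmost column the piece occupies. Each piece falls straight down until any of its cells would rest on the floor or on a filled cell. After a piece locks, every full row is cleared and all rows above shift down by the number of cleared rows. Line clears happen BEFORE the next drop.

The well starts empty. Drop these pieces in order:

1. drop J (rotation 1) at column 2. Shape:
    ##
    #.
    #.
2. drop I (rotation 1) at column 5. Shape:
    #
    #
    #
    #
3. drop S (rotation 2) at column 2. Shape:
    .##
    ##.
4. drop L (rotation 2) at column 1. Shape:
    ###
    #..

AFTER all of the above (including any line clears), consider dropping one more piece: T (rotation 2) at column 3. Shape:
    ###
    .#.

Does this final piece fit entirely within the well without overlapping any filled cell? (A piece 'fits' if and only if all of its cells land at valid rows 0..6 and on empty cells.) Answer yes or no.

Drop 1: J rot1 at col 2 lands with bottom-row=0; cleared 0 line(s) (total 0); column heights now [0 0 3 3 0 0 0], max=3
Drop 2: I rot1 at col 5 lands with bottom-row=0; cleared 0 line(s) (total 0); column heights now [0 0 3 3 0 4 0], max=4
Drop 3: S rot2 at col 2 lands with bottom-row=3; cleared 0 line(s) (total 0); column heights now [0 0 4 5 5 4 0], max=5
Drop 4: L rot2 at col 1 lands with bottom-row=4; cleared 0 line(s) (total 0); column heights now [0 6 6 6 5 4 0], max=6
Test piece T rot2 at col 3 (width 3): heights before test = [0 6 6 6 5 4 0]; fits = True

Answer: yes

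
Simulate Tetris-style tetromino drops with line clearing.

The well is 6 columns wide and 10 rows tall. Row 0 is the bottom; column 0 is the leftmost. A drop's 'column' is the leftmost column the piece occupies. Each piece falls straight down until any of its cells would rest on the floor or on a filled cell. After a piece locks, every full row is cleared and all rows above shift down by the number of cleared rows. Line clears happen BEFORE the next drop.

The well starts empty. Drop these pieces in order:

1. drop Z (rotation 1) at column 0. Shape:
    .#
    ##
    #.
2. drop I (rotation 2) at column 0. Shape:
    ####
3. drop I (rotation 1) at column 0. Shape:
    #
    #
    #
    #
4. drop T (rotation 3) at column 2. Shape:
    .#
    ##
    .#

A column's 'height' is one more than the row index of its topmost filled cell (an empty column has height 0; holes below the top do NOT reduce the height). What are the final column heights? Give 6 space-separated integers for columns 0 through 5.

Answer: 8 4 6 7 0 0

Derivation:
Drop 1: Z rot1 at col 0 lands with bottom-row=0; cleared 0 line(s) (total 0); column heights now [2 3 0 0 0 0], max=3
Drop 2: I rot2 at col 0 lands with bottom-row=3; cleared 0 line(s) (total 0); column heights now [4 4 4 4 0 0], max=4
Drop 3: I rot1 at col 0 lands with bottom-row=4; cleared 0 line(s) (total 0); column heights now [8 4 4 4 0 0], max=8
Drop 4: T rot3 at col 2 lands with bottom-row=4; cleared 0 line(s) (total 0); column heights now [8 4 6 7 0 0], max=8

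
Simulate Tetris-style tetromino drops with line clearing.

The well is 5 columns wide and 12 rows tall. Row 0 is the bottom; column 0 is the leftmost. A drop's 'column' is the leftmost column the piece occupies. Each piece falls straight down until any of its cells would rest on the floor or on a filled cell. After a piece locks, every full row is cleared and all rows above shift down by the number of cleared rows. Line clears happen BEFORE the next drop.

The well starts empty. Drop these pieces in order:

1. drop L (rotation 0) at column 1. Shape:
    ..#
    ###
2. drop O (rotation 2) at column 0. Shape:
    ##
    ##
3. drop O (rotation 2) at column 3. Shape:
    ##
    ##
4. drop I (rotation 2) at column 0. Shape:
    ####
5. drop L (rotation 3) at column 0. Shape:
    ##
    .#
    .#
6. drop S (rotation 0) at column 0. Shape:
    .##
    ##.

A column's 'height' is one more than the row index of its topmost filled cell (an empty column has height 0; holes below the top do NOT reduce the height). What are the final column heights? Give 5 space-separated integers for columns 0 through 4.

Answer: 9 10 10 5 4

Derivation:
Drop 1: L rot0 at col 1 lands with bottom-row=0; cleared 0 line(s) (total 0); column heights now [0 1 1 2 0], max=2
Drop 2: O rot2 at col 0 lands with bottom-row=1; cleared 0 line(s) (total 0); column heights now [3 3 1 2 0], max=3
Drop 3: O rot2 at col 3 lands with bottom-row=2; cleared 0 line(s) (total 0); column heights now [3 3 1 4 4], max=4
Drop 4: I rot2 at col 0 lands with bottom-row=4; cleared 0 line(s) (total 0); column heights now [5 5 5 5 4], max=5
Drop 5: L rot3 at col 0 lands with bottom-row=5; cleared 0 line(s) (total 0); column heights now [8 8 5 5 4], max=8
Drop 6: S rot0 at col 0 lands with bottom-row=8; cleared 0 line(s) (total 0); column heights now [9 10 10 5 4], max=10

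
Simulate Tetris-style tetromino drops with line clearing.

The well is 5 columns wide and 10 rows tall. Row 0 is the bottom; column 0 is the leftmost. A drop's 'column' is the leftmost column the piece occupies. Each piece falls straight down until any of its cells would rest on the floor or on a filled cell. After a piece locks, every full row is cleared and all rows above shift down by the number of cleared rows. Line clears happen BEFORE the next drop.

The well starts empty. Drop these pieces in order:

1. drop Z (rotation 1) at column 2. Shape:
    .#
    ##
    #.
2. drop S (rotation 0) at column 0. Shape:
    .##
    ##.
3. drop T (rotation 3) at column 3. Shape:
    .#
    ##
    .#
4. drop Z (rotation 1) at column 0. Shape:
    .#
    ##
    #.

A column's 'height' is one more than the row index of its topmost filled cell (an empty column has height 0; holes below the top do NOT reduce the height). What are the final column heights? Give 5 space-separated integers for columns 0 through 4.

Drop 1: Z rot1 at col 2 lands with bottom-row=0; cleared 0 line(s) (total 0); column heights now [0 0 2 3 0], max=3
Drop 2: S rot0 at col 0 lands with bottom-row=1; cleared 0 line(s) (total 0); column heights now [2 3 3 3 0], max=3
Drop 3: T rot3 at col 3 lands with bottom-row=2; cleared 0 line(s) (total 0); column heights now [2 3 3 4 5], max=5
Drop 4: Z rot1 at col 0 lands with bottom-row=2; cleared 1 line(s) (total 1); column heights now [3 4 2 3 4], max=4

Answer: 3 4 2 3 4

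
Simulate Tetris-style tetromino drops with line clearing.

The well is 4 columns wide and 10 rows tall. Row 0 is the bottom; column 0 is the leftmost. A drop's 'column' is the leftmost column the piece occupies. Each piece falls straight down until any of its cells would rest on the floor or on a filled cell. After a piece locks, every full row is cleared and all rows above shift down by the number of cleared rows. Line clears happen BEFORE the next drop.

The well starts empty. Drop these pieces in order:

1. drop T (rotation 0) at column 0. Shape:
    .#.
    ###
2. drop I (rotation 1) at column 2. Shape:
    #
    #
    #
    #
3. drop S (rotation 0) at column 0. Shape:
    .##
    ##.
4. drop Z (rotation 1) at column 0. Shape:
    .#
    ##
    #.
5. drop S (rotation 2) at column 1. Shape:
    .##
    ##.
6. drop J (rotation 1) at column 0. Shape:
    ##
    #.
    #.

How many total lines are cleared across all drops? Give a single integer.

Drop 1: T rot0 at col 0 lands with bottom-row=0; cleared 0 line(s) (total 0); column heights now [1 2 1 0], max=2
Drop 2: I rot1 at col 2 lands with bottom-row=1; cleared 0 line(s) (total 0); column heights now [1 2 5 0], max=5
Drop 3: S rot0 at col 0 lands with bottom-row=4; cleared 0 line(s) (total 0); column heights now [5 6 6 0], max=6
Drop 4: Z rot1 at col 0 lands with bottom-row=5; cleared 0 line(s) (total 0); column heights now [7 8 6 0], max=8
Drop 5: S rot2 at col 1 lands with bottom-row=8; cleared 0 line(s) (total 0); column heights now [7 9 10 10], max=10
Drop 6: J rot1 at col 0 lands with bottom-row=7; cleared 1 line(s) (total 1); column heights now [9 9 9 0], max=9

Answer: 1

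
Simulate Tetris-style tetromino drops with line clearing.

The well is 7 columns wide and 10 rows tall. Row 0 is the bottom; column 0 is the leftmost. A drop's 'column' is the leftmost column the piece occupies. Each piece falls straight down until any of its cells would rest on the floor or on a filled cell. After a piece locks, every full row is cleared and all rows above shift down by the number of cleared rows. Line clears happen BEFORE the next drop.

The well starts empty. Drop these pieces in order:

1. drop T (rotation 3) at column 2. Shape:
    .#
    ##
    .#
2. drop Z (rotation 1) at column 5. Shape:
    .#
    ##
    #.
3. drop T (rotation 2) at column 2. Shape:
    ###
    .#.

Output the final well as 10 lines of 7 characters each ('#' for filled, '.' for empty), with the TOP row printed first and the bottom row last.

Drop 1: T rot3 at col 2 lands with bottom-row=0; cleared 0 line(s) (total 0); column heights now [0 0 2 3 0 0 0], max=3
Drop 2: Z rot1 at col 5 lands with bottom-row=0; cleared 0 line(s) (total 0); column heights now [0 0 2 3 0 2 3], max=3
Drop 3: T rot2 at col 2 lands with bottom-row=3; cleared 0 line(s) (total 0); column heights now [0 0 5 5 5 2 3], max=5

Answer: .......
.......
.......
.......
.......
..###..
...#...
...#..#
..##.##
...#.#.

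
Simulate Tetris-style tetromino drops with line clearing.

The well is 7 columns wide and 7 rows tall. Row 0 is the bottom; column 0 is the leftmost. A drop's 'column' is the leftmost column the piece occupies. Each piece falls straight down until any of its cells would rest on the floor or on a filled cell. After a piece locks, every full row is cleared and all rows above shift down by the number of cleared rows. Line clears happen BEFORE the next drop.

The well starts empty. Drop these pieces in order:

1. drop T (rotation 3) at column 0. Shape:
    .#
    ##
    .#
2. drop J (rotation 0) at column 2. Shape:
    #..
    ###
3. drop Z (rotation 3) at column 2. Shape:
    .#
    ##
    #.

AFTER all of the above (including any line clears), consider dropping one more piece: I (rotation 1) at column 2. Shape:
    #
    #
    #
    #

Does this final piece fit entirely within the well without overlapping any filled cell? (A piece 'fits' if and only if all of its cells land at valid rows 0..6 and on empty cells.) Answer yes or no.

Drop 1: T rot3 at col 0 lands with bottom-row=0; cleared 0 line(s) (total 0); column heights now [2 3 0 0 0 0 0], max=3
Drop 2: J rot0 at col 2 lands with bottom-row=0; cleared 0 line(s) (total 0); column heights now [2 3 2 1 1 0 0], max=3
Drop 3: Z rot3 at col 2 lands with bottom-row=2; cleared 0 line(s) (total 0); column heights now [2 3 4 5 1 0 0], max=5
Test piece I rot1 at col 2 (width 1): heights before test = [2 3 4 5 1 0 0]; fits = False

Answer: no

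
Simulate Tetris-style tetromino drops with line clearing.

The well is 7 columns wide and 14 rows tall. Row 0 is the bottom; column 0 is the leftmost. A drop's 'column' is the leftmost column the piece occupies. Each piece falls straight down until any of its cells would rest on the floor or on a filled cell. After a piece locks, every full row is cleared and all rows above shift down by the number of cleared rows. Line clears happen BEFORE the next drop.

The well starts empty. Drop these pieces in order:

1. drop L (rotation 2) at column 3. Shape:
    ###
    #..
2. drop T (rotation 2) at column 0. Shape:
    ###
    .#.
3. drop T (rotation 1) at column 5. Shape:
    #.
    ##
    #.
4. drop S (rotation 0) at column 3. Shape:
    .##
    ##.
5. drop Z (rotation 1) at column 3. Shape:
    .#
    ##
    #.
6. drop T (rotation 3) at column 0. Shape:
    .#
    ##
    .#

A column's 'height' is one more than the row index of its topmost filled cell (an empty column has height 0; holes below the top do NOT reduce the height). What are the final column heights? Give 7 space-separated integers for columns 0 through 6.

Answer: 4 5 2 7 8 6 4

Derivation:
Drop 1: L rot2 at col 3 lands with bottom-row=0; cleared 0 line(s) (total 0); column heights now [0 0 0 2 2 2 0], max=2
Drop 2: T rot2 at col 0 lands with bottom-row=0; cleared 0 line(s) (total 0); column heights now [2 2 2 2 2 2 0], max=2
Drop 3: T rot1 at col 5 lands with bottom-row=2; cleared 0 line(s) (total 0); column heights now [2 2 2 2 2 5 4], max=5
Drop 4: S rot0 at col 3 lands with bottom-row=4; cleared 0 line(s) (total 0); column heights now [2 2 2 5 6 6 4], max=6
Drop 5: Z rot1 at col 3 lands with bottom-row=5; cleared 0 line(s) (total 0); column heights now [2 2 2 7 8 6 4], max=8
Drop 6: T rot3 at col 0 lands with bottom-row=2; cleared 0 line(s) (total 0); column heights now [4 5 2 7 8 6 4], max=8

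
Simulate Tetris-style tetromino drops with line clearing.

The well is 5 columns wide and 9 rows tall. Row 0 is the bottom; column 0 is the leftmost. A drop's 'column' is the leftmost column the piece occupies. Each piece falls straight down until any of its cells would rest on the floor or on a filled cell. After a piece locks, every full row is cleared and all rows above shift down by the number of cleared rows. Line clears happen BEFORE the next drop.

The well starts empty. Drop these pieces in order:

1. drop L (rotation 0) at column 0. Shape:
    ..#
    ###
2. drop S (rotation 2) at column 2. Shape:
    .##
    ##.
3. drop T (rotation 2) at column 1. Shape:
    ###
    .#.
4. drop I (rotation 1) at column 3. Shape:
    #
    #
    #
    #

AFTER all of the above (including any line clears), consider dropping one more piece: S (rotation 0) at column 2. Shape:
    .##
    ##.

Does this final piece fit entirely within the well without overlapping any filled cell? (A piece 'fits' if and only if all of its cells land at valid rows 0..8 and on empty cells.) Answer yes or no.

Drop 1: L rot0 at col 0 lands with bottom-row=0; cleared 0 line(s) (total 0); column heights now [1 1 2 0 0], max=2
Drop 2: S rot2 at col 2 lands with bottom-row=2; cleared 0 line(s) (total 0); column heights now [1 1 3 4 4], max=4
Drop 3: T rot2 at col 1 lands with bottom-row=3; cleared 0 line(s) (total 0); column heights now [1 5 5 5 4], max=5
Drop 4: I rot1 at col 3 lands with bottom-row=5; cleared 0 line(s) (total 0); column heights now [1 5 5 9 4], max=9
Test piece S rot0 at col 2 (width 3): heights before test = [1 5 5 9 4]; fits = False

Answer: no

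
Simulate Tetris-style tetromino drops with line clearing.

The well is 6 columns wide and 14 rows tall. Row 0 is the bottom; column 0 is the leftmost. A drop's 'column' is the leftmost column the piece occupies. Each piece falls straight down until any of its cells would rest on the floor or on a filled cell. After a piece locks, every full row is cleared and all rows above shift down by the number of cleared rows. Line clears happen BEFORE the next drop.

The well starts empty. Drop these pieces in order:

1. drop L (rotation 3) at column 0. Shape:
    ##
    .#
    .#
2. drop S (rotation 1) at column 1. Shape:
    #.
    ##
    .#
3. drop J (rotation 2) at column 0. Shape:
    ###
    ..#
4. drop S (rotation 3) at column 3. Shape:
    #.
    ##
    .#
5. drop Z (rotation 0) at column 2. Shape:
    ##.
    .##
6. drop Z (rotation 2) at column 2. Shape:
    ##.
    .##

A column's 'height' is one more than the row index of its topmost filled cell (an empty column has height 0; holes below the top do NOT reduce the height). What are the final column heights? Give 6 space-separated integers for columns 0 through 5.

Answer: 6 6 9 9 8 0

Derivation:
Drop 1: L rot3 at col 0 lands with bottom-row=0; cleared 0 line(s) (total 0); column heights now [3 3 0 0 0 0], max=3
Drop 2: S rot1 at col 1 lands with bottom-row=2; cleared 0 line(s) (total 0); column heights now [3 5 4 0 0 0], max=5
Drop 3: J rot2 at col 0 lands with bottom-row=4; cleared 0 line(s) (total 0); column heights now [6 6 6 0 0 0], max=6
Drop 4: S rot3 at col 3 lands with bottom-row=0; cleared 0 line(s) (total 0); column heights now [6 6 6 3 2 0], max=6
Drop 5: Z rot0 at col 2 lands with bottom-row=5; cleared 0 line(s) (total 0); column heights now [6 6 7 7 6 0], max=7
Drop 6: Z rot2 at col 2 lands with bottom-row=7; cleared 0 line(s) (total 0); column heights now [6 6 9 9 8 0], max=9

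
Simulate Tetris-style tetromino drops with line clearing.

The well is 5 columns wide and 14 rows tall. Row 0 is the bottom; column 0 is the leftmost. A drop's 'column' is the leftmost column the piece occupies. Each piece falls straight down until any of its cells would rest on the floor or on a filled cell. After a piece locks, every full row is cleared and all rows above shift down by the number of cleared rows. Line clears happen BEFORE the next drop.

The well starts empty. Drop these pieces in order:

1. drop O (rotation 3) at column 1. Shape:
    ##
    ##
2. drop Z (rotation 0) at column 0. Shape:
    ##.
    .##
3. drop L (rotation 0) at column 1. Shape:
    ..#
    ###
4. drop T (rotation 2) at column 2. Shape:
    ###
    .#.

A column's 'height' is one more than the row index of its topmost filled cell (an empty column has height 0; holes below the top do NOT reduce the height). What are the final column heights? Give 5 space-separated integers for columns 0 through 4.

Drop 1: O rot3 at col 1 lands with bottom-row=0; cleared 0 line(s) (total 0); column heights now [0 2 2 0 0], max=2
Drop 2: Z rot0 at col 0 lands with bottom-row=2; cleared 0 line(s) (total 0); column heights now [4 4 3 0 0], max=4
Drop 3: L rot0 at col 1 lands with bottom-row=4; cleared 0 line(s) (total 0); column heights now [4 5 5 6 0], max=6
Drop 4: T rot2 at col 2 lands with bottom-row=6; cleared 0 line(s) (total 0); column heights now [4 5 8 8 8], max=8

Answer: 4 5 8 8 8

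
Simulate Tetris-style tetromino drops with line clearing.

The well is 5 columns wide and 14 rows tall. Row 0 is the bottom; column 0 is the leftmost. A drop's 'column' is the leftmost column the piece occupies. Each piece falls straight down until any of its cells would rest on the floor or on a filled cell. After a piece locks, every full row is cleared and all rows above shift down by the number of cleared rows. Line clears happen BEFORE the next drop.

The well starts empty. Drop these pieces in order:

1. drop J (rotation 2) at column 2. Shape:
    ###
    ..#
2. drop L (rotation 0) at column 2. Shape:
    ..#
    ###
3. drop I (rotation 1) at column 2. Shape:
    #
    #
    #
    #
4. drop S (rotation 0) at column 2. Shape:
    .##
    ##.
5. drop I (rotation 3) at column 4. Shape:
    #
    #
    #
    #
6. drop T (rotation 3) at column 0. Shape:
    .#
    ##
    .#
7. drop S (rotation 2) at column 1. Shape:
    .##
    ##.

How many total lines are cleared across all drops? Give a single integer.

Drop 1: J rot2 at col 2 lands with bottom-row=0; cleared 0 line(s) (total 0); column heights now [0 0 2 2 2], max=2
Drop 2: L rot0 at col 2 lands with bottom-row=2; cleared 0 line(s) (total 0); column heights now [0 0 3 3 4], max=4
Drop 3: I rot1 at col 2 lands with bottom-row=3; cleared 0 line(s) (total 0); column heights now [0 0 7 3 4], max=7
Drop 4: S rot0 at col 2 lands with bottom-row=7; cleared 0 line(s) (total 0); column heights now [0 0 8 9 9], max=9
Drop 5: I rot3 at col 4 lands with bottom-row=9; cleared 0 line(s) (total 0); column heights now [0 0 8 9 13], max=13
Drop 6: T rot3 at col 0 lands with bottom-row=0; cleared 1 line(s) (total 1); column heights now [0 2 7 8 12], max=12
Drop 7: S rot2 at col 1 lands with bottom-row=7; cleared 0 line(s) (total 1); column heights now [0 8 9 9 12], max=12

Answer: 1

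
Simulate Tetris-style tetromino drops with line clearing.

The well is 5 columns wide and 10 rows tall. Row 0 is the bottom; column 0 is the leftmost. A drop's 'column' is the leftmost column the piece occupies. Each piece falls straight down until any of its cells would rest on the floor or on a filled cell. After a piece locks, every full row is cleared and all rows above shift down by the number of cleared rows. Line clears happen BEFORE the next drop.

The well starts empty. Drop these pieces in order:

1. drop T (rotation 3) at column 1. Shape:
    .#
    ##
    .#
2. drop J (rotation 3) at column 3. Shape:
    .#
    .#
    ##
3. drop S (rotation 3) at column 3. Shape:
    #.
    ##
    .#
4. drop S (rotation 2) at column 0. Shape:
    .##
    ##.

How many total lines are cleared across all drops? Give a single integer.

Drop 1: T rot3 at col 1 lands with bottom-row=0; cleared 0 line(s) (total 0); column heights now [0 2 3 0 0], max=3
Drop 2: J rot3 at col 3 lands with bottom-row=0; cleared 0 line(s) (total 0); column heights now [0 2 3 1 3], max=3
Drop 3: S rot3 at col 3 lands with bottom-row=3; cleared 0 line(s) (total 0); column heights now [0 2 3 6 5], max=6
Drop 4: S rot2 at col 0 lands with bottom-row=2; cleared 0 line(s) (total 0); column heights now [3 4 4 6 5], max=6

Answer: 0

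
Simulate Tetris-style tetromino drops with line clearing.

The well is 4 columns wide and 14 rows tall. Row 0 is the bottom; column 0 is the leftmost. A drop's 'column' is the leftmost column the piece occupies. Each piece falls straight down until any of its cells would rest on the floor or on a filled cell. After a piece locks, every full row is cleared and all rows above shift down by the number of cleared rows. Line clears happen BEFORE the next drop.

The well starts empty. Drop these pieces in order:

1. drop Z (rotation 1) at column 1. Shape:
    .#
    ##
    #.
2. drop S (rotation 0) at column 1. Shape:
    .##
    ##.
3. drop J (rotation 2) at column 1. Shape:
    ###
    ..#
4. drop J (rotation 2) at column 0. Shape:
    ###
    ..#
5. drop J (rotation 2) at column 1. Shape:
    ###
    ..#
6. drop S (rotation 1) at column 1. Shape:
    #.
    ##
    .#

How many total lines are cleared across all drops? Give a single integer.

Answer: 1

Derivation:
Drop 1: Z rot1 at col 1 lands with bottom-row=0; cleared 0 line(s) (total 0); column heights now [0 2 3 0], max=3
Drop 2: S rot0 at col 1 lands with bottom-row=3; cleared 0 line(s) (total 0); column heights now [0 4 5 5], max=5
Drop 3: J rot2 at col 1 lands with bottom-row=5; cleared 0 line(s) (total 0); column heights now [0 7 7 7], max=7
Drop 4: J rot2 at col 0 lands with bottom-row=7; cleared 0 line(s) (total 0); column heights now [9 9 9 7], max=9
Drop 5: J rot2 at col 1 lands with bottom-row=8; cleared 1 line(s) (total 1); column heights now [0 9 9 9], max=9
Drop 6: S rot1 at col 1 lands with bottom-row=9; cleared 0 line(s) (total 1); column heights now [0 12 11 9], max=12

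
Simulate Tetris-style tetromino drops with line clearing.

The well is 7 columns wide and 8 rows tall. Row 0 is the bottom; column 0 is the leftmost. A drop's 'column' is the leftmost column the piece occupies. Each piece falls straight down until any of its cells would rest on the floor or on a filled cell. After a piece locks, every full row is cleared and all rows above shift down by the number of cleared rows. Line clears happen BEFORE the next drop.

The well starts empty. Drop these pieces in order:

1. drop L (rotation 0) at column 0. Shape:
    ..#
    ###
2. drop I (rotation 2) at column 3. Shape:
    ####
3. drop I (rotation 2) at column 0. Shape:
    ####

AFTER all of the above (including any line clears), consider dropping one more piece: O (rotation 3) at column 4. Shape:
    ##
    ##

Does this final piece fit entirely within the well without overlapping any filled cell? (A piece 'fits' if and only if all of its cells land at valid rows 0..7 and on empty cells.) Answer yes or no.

Drop 1: L rot0 at col 0 lands with bottom-row=0; cleared 0 line(s) (total 0); column heights now [1 1 2 0 0 0 0], max=2
Drop 2: I rot2 at col 3 lands with bottom-row=0; cleared 1 line(s) (total 1); column heights now [0 0 1 0 0 0 0], max=1
Drop 3: I rot2 at col 0 lands with bottom-row=1; cleared 0 line(s) (total 1); column heights now [2 2 2 2 0 0 0], max=2
Test piece O rot3 at col 4 (width 2): heights before test = [2 2 2 2 0 0 0]; fits = True

Answer: yes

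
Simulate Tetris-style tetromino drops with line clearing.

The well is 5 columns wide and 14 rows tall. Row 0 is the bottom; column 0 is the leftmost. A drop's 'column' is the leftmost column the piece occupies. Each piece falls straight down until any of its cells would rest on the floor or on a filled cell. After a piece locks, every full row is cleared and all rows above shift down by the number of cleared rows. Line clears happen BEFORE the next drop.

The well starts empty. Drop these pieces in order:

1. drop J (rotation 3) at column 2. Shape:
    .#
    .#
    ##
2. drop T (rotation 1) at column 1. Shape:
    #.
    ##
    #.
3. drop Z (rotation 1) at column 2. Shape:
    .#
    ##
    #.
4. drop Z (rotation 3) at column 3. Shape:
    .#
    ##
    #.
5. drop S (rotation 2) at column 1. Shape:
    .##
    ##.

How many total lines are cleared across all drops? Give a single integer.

Drop 1: J rot3 at col 2 lands with bottom-row=0; cleared 0 line(s) (total 0); column heights now [0 0 1 3 0], max=3
Drop 2: T rot1 at col 1 lands with bottom-row=0; cleared 0 line(s) (total 0); column heights now [0 3 2 3 0], max=3
Drop 3: Z rot1 at col 2 lands with bottom-row=2; cleared 0 line(s) (total 0); column heights now [0 3 4 5 0], max=5
Drop 4: Z rot3 at col 3 lands with bottom-row=5; cleared 0 line(s) (total 0); column heights now [0 3 4 7 8], max=8
Drop 5: S rot2 at col 1 lands with bottom-row=6; cleared 0 line(s) (total 0); column heights now [0 7 8 8 8], max=8

Answer: 0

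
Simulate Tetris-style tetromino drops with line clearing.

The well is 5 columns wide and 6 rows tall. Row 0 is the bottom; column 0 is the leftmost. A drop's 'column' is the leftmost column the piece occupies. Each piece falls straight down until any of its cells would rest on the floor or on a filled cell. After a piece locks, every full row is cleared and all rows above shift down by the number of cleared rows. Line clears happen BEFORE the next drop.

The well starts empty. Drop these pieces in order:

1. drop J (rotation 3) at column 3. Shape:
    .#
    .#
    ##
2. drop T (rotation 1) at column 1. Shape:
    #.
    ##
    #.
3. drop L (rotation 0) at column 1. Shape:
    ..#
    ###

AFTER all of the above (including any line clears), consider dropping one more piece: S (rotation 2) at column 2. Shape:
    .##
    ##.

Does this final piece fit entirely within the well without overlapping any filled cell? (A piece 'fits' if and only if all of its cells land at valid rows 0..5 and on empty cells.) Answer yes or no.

Answer: no

Derivation:
Drop 1: J rot3 at col 3 lands with bottom-row=0; cleared 0 line(s) (total 0); column heights now [0 0 0 1 3], max=3
Drop 2: T rot1 at col 1 lands with bottom-row=0; cleared 0 line(s) (total 0); column heights now [0 3 2 1 3], max=3
Drop 3: L rot0 at col 1 lands with bottom-row=3; cleared 0 line(s) (total 0); column heights now [0 4 4 5 3], max=5
Test piece S rot2 at col 2 (width 3): heights before test = [0 4 4 5 3]; fits = False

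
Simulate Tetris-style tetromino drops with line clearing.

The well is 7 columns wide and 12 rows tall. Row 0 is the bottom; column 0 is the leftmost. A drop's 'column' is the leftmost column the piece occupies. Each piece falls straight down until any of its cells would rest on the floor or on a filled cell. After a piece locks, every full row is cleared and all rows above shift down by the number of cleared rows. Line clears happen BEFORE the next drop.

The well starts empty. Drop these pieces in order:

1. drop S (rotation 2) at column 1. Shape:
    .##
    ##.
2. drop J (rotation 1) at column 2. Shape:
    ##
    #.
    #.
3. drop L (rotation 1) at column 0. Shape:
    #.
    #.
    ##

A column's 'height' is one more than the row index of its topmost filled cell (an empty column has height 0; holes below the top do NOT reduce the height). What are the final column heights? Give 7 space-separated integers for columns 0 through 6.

Drop 1: S rot2 at col 1 lands with bottom-row=0; cleared 0 line(s) (total 0); column heights now [0 1 2 2 0 0 0], max=2
Drop 2: J rot1 at col 2 lands with bottom-row=2; cleared 0 line(s) (total 0); column heights now [0 1 5 5 0 0 0], max=5
Drop 3: L rot1 at col 0 lands with bottom-row=1; cleared 0 line(s) (total 0); column heights now [4 2 5 5 0 0 0], max=5

Answer: 4 2 5 5 0 0 0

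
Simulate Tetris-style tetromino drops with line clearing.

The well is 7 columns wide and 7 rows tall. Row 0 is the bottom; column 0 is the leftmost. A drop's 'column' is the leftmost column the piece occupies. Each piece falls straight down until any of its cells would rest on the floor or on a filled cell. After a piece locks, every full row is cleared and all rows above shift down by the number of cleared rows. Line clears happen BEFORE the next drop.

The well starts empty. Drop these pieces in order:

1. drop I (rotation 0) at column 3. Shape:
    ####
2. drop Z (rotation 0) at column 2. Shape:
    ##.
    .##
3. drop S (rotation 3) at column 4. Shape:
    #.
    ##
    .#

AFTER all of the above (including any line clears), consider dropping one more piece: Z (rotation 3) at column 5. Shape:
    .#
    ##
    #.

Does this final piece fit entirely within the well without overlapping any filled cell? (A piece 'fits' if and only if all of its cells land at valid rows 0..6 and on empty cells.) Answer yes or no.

Answer: yes

Derivation:
Drop 1: I rot0 at col 3 lands with bottom-row=0; cleared 0 line(s) (total 0); column heights now [0 0 0 1 1 1 1], max=1
Drop 2: Z rot0 at col 2 lands with bottom-row=1; cleared 0 line(s) (total 0); column heights now [0 0 3 3 2 1 1], max=3
Drop 3: S rot3 at col 4 lands with bottom-row=1; cleared 0 line(s) (total 0); column heights now [0 0 3 3 4 3 1], max=4
Test piece Z rot3 at col 5 (width 2): heights before test = [0 0 3 3 4 3 1]; fits = True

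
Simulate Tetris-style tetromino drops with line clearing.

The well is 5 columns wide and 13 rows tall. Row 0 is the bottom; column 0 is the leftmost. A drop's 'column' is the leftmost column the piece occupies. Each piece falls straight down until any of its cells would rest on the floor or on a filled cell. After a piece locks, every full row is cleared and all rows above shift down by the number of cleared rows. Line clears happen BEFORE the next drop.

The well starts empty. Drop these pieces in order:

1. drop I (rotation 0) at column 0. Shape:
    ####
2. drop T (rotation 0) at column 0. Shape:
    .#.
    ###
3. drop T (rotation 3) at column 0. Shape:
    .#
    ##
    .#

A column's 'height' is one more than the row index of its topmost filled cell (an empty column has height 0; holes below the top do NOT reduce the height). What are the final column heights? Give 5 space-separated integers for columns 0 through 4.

Answer: 5 6 2 1 0

Derivation:
Drop 1: I rot0 at col 0 lands with bottom-row=0; cleared 0 line(s) (total 0); column heights now [1 1 1 1 0], max=1
Drop 2: T rot0 at col 0 lands with bottom-row=1; cleared 0 line(s) (total 0); column heights now [2 3 2 1 0], max=3
Drop 3: T rot3 at col 0 lands with bottom-row=3; cleared 0 line(s) (total 0); column heights now [5 6 2 1 0], max=6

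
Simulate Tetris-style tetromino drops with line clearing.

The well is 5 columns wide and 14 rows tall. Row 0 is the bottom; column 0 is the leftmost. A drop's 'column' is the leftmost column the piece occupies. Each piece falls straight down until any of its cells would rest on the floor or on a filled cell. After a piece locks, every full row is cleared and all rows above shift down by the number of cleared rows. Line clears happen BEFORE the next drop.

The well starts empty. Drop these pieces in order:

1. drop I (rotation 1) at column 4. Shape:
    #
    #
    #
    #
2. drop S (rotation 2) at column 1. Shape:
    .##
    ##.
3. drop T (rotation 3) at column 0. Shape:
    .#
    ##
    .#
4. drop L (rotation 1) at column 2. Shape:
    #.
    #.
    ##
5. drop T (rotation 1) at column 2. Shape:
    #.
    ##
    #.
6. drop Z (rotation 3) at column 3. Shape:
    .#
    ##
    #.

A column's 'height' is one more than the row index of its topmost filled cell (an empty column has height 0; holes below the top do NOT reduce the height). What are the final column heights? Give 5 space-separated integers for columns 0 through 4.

Answer: 0 3 7 8 9

Derivation:
Drop 1: I rot1 at col 4 lands with bottom-row=0; cleared 0 line(s) (total 0); column heights now [0 0 0 0 4], max=4
Drop 2: S rot2 at col 1 lands with bottom-row=0; cleared 0 line(s) (total 0); column heights now [0 1 2 2 4], max=4
Drop 3: T rot3 at col 0 lands with bottom-row=1; cleared 0 line(s) (total 0); column heights now [3 4 2 2 4], max=4
Drop 4: L rot1 at col 2 lands with bottom-row=2; cleared 1 line(s) (total 1); column heights now [0 3 4 2 3], max=4
Drop 5: T rot1 at col 2 lands with bottom-row=4; cleared 0 line(s) (total 1); column heights now [0 3 7 6 3], max=7
Drop 6: Z rot3 at col 3 lands with bottom-row=6; cleared 0 line(s) (total 1); column heights now [0 3 7 8 9], max=9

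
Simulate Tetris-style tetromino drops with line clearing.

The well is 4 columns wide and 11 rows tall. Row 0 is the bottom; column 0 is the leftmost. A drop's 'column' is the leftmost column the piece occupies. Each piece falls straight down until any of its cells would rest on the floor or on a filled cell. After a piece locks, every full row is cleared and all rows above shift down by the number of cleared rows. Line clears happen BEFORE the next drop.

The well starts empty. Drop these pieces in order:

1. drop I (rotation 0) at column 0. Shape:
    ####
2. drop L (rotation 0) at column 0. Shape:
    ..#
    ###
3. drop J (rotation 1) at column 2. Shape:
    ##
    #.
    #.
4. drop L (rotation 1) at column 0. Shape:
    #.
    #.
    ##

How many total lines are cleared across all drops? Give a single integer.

Answer: 1

Derivation:
Drop 1: I rot0 at col 0 lands with bottom-row=0; cleared 1 line(s) (total 1); column heights now [0 0 0 0], max=0
Drop 2: L rot0 at col 0 lands with bottom-row=0; cleared 0 line(s) (total 1); column heights now [1 1 2 0], max=2
Drop 3: J rot1 at col 2 lands with bottom-row=2; cleared 0 line(s) (total 1); column heights now [1 1 5 5], max=5
Drop 4: L rot1 at col 0 lands with bottom-row=1; cleared 0 line(s) (total 1); column heights now [4 2 5 5], max=5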